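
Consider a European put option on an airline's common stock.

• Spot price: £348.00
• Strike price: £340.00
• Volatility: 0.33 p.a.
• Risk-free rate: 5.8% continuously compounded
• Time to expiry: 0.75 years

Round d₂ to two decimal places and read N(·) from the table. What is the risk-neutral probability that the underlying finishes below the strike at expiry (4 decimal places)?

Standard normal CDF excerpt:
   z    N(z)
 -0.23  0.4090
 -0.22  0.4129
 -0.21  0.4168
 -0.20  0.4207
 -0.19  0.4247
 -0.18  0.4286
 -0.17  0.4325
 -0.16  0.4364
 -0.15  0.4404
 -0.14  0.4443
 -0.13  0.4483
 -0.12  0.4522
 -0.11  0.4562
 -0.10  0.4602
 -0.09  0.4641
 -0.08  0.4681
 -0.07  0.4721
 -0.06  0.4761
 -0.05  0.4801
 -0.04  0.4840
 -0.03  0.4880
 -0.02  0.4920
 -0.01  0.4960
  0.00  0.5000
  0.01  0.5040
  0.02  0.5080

0.4641

σ√T = 0.33·√0.75 = 0.2858
d₁ = [ln(348/340) + (0.058 + ½·0.33²)·0.75] / (σ√T) = (0.0233 + 0.0843) / 0.2858 = 0.3765 → 0.38
d₂ = 0.3765 − 0.2858 = 0.0907 → 0.09
Risk-neutral Pr[S_T < K] = N(−d₂) = N(-0.09) = 0.4641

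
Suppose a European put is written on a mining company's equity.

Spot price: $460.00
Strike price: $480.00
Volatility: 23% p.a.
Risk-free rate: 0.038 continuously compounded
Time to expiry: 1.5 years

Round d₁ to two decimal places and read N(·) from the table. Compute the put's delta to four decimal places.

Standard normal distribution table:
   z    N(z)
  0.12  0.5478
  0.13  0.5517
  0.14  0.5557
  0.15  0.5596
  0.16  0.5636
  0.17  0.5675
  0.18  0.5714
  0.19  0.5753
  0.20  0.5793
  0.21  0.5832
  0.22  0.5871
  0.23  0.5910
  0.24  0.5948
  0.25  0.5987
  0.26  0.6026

σ√T = 0.23 × 1.2247 = 0.2817
ln(S/K) + (r + σ²/2)T = ln(460/480) + (0.038 + 0.23²/2)·1.5 = -0.0426 + 0.0967 = 0.0541
d₁ = 0.0541 / 0.2817 = 0.1921 which rounds to 0.19
N(d₁) = N(0.19) = 0.5753
Δ_put = N(d₁) − 1 = 0.5753 − 1 = -0.4247

-0.4247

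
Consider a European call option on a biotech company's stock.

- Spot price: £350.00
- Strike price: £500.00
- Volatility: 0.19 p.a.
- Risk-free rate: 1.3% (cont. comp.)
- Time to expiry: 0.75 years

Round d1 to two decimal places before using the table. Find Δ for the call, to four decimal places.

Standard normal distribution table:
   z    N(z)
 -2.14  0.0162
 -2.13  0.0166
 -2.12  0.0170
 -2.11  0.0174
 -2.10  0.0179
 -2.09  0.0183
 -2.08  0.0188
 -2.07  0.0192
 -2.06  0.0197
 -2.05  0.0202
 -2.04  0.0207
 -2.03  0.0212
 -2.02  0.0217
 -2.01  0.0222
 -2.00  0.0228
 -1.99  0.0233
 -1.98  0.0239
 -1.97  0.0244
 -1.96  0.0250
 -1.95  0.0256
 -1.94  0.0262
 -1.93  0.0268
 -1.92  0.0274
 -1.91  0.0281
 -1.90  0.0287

T = 0.75;  σ√T = 0.1645
ln(S/K) + (r + σ²/2)T = ln(350/500) + (0.013 + 0.19²/2)·0.75 = -0.3567 + 0.0233 = -0.3334
d₁ = -0.3334 / 0.1645 = -2.0261 which rounds to -2.03
N(d₁) = N(-2.03) = 0.0212
Δ_call = N(d₁) = 0.0212

0.0212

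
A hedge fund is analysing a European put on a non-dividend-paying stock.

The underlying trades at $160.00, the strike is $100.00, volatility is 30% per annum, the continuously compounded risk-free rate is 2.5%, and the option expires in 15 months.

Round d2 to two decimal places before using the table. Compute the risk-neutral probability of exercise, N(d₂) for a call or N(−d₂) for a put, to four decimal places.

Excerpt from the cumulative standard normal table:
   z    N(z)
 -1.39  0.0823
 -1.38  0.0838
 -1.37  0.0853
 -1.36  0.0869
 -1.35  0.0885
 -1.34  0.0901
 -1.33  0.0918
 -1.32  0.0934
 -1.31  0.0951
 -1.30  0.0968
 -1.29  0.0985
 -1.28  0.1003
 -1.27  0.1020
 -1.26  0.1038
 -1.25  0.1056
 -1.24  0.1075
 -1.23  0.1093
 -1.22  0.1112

0.0918

T = 1.25;  σ√T = 0.3354
d₁ = [ln(160/100) + (0.025 + 0.3²/2)·1.25] / 0.3354 = [0.4700 + 0.0875] / 0.3354 = 1.6622 → 1.66
d₂ = d₁ − σ√T = 1.6622 − 0.3354 = 1.3267 → 1.33
Risk-neutral Pr[S_T < K] = N(−d₂) = N(-1.33) = 0.0918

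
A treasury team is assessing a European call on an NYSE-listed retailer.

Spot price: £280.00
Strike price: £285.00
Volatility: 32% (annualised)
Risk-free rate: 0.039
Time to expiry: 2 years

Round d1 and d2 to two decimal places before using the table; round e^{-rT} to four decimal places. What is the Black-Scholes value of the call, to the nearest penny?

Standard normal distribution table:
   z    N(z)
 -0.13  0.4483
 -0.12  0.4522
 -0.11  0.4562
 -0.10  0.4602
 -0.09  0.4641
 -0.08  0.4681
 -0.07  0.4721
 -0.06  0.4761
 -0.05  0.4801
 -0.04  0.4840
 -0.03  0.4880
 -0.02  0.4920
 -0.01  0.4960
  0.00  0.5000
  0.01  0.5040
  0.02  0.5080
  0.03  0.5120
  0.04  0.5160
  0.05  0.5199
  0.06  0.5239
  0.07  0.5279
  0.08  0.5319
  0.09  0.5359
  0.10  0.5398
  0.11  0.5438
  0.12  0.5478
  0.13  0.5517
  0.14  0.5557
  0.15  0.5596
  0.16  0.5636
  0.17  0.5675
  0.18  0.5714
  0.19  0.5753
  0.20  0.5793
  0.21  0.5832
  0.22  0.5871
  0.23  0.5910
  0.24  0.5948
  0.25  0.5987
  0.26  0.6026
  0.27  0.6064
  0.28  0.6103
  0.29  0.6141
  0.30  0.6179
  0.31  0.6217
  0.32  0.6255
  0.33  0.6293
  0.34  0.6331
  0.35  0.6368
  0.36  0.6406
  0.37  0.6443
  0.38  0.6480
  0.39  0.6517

T = 2;  σ√T = 0.4525
ln(S/K) + (r + σ²/2)T = ln(280/285) + (0.039 + 0.32²/2)·2 = -0.0177 + 0.1804 = 0.1627
d₁ = 0.1627 / 0.4525 = 0.3595 ≈ 0.36
d₂ = d₁ − σ√T = 0.3595 − 0.4525 = -0.0930 ≈ -0.09
e^(−rT) = e^(−0.039·2) = 0.9250
C = 280·N(0.36) − 285·0.9250·N(-0.09) = 280·0.6406 − 285·0.9250·0.4641 = 179.3680 − 122.3484 = 57.0196

£57.02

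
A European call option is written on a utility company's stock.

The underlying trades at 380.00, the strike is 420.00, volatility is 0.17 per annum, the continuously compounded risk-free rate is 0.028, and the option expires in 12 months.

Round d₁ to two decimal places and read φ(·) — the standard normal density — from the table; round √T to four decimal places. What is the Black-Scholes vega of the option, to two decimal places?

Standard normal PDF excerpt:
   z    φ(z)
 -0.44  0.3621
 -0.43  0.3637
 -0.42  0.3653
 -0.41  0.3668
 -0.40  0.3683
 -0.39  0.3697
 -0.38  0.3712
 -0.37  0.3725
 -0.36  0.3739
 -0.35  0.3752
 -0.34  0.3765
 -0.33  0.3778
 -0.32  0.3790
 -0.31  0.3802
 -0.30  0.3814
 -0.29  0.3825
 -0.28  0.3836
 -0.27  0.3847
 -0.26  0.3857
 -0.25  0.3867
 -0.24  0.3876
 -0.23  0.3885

σ√T = 0.17 × 1.0000 = 0.1700
d₁ = [ln(380/420) + (0.028 + 0.17²/2)·1] / 0.1700 = [-0.1001 + 0.0425] / 0.1700 = -0.3390 ≈ -0.34
√T = √1 = 1.0000
φ(d₁) = φ(-0.34) = 0.3765
vega = S·φ(d₁)·√T = 380·0.3765·1.0000 = 143.0700

143.07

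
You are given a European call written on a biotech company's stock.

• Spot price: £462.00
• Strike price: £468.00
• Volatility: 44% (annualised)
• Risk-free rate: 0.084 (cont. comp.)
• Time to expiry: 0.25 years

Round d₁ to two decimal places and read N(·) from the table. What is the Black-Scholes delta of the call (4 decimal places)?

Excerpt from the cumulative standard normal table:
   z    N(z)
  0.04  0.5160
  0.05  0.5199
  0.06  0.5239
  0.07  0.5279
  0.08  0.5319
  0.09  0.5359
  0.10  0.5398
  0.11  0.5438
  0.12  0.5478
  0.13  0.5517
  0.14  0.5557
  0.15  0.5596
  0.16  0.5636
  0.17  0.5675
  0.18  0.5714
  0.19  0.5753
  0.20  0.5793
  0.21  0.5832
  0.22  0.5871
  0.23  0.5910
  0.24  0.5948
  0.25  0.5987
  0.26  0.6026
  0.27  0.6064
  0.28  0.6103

0.5596

σ√T = 0.44 × 0.5000 = 0.2200
d₁ = [ln(462/468) + (0.084 + ½·0.44²)·0.25] / (σ√T) = (-0.0129 + 0.0452) / 0.2200 = 0.1468 which rounds to 0.15
N(d₁) = N(0.15) = 0.5596
Δ_call = N(d₁) = 0.5596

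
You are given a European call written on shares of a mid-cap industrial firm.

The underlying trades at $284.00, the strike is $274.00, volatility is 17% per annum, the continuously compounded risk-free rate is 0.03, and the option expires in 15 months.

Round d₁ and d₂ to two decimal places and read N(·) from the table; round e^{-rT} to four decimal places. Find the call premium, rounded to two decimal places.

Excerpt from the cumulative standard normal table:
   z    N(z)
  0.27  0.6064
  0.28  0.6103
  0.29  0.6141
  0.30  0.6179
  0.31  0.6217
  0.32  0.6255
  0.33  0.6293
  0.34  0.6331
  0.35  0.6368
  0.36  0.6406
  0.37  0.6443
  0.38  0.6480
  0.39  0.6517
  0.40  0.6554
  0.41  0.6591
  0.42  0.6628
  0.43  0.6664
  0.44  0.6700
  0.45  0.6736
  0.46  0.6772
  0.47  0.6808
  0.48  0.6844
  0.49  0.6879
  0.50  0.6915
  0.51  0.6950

$32.30

σ√T = 0.17·√1.25 = 0.1901
d₁ = [ln(284/274) + (0.03 + 0.17²/2)·1.25] / 0.1901 = [0.0358 + 0.0556] / 0.1901 = 0.4809 ≈ 0.48
d₂ = d₁ − σ√T = 0.4809 − 0.1901 = 0.2909 ≈ 0.29
e^(−rT) = e^(−0.03·1.25) = 0.9632
N(d₁) = N(0.48) = 0.6844;  N(d₂) = N(0.29) = 0.6141
C = 284·0.6844 − 274·0.9632·0.6141 = 194.3696 − 162.0713 = 32.2983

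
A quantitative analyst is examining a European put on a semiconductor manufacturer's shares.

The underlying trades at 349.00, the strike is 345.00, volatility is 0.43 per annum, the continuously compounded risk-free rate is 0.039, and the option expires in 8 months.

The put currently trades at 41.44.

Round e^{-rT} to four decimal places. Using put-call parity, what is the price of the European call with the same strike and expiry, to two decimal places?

exp(−rT) = exp(−0.039·0.6667) = 0.9743
Put-call parity: C − P = S − K·e^(−rT) = 349 − 345·0.9743 = 349 − 336.1335 = 12.8665
C = P + (C − P) = 41.44 + (12.8665) = 54.3065

54.31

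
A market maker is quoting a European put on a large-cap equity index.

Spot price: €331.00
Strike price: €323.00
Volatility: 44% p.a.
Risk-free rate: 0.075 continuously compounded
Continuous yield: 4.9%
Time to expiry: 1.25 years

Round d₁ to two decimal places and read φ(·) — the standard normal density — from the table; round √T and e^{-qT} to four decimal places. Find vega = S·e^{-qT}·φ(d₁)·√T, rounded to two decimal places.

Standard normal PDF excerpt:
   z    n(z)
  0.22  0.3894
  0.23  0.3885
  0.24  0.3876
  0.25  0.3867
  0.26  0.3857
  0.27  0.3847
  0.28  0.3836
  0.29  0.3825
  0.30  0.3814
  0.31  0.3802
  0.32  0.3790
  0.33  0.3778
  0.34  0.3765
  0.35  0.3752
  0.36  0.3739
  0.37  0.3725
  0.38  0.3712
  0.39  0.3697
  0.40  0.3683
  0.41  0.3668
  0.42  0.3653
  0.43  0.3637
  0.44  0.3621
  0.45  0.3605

σ√T = 0.44·√1.25 = 0.4919
ln(S/K) + (r − q + σ²/2)T = ln(331/323) + (0.075 − 0.049 + 0.44²/2)·1.25 = 0.0245 + 0.1535 = 0.1780
d₁ = 0.1780 / 0.4919 = 0.3618 ≈ 0.36
√T = √1.25 = 1.1180
φ(d₁) = φ(0.36) = 0.3739
exp(−qT) = exp(−0.049·1.25) = 0.9406
vega = S·exp(−qT)·φ(d₁)·√T = 331·0.9406·0.3739·1.1180 = 130.1458
(Vega is the same for a European call and put with the same parameters.)

130.15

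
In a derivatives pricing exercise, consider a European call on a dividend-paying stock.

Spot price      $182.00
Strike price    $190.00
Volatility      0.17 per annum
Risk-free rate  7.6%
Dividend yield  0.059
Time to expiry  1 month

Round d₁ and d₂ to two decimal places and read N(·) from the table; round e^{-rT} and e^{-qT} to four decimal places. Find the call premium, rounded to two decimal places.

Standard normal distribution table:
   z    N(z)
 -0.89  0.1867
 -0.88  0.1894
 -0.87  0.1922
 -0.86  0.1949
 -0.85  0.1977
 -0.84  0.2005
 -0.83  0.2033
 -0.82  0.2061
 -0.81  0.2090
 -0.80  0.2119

$1.04

σ√T = 0.17·√0.08333 = 0.0491
d₁ = [ln(182/190) + (0.076 − 0.059 + ½·0.17²)·0.08333] / (σ√T) = (-0.0430 + 0.0026) / 0.0491 = -0.8232 ≈ -0.82
d₂ = -0.8232 − 0.0491 = -0.8722 ≈ -0.87
e^(−qT) = e^(−0.059·0.08333) = 0.9951;  e^(−rT) = e^(−0.076·0.08333) = 0.9937
N(d₁) = N(-0.82) = 0.2061;  N(d₂) = N(-0.87) = 0.1922
C = 182·0.9951·0.2061 − 190·0.9937·0.1922 = 37.3264 − 36.2879 = 1.0385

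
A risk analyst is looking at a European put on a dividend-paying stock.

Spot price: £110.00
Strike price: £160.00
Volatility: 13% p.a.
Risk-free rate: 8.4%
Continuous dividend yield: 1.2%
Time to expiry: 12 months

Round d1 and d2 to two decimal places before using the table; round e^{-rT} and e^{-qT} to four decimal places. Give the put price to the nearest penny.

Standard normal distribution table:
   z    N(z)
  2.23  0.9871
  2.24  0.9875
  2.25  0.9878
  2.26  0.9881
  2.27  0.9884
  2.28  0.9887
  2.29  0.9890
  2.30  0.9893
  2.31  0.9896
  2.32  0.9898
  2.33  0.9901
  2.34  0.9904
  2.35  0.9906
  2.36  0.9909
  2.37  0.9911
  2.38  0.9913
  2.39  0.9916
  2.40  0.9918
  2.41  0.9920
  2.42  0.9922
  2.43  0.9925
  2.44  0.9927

£38.47

T = 1;  σ√T = 0.1300
ln(S/K) + (r − q + σ²/2)T = ln(110/160) + (0.084 − 0.012 + 0.13²/2)·1 = -0.3747 + 0.0805 = -0.2942
d₁ = -0.2942 / 0.1300 = -2.2634 which rounds to -2.26
d₂ = d₁ − σ√T = -2.2634 − 0.1300 = -2.3934 which rounds to -2.39
exp(−qT) = exp(−0.012·1) = 0.9881;  exp(−rT) = exp(−0.084·1) = 0.9194
N(−d₂) = N(2.39) = 0.9916;  N(−d₁) = N(2.26) = 0.9881
P = 160·0.9194·0.9916 − 110·0.9881·0.9881 = 145.8683 − 107.3976 = 38.4707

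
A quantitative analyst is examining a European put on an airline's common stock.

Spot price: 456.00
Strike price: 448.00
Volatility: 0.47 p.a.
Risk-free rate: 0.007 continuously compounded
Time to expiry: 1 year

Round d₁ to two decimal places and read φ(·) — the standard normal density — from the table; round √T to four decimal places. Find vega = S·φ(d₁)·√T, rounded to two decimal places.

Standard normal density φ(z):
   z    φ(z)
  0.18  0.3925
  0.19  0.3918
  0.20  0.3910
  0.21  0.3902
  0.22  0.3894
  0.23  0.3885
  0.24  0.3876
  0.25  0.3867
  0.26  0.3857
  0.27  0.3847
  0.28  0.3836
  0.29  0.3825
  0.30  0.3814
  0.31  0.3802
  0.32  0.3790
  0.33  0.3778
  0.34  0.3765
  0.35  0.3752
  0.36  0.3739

174.42

T = 1;  σ√T = 0.4700
d₁ = [ln(456/448) + (0.007 + 0.47²/2)·1] / 0.4700 = [0.0177 + 0.1174] / 0.4700 = 0.2876 which rounds to 0.29
√T = √1 = 1.0000
φ(d₁) = φ(0.29) = 0.3825
vega = S·φ(d₁)·√T = 456·0.3825·1.0000 = 174.4200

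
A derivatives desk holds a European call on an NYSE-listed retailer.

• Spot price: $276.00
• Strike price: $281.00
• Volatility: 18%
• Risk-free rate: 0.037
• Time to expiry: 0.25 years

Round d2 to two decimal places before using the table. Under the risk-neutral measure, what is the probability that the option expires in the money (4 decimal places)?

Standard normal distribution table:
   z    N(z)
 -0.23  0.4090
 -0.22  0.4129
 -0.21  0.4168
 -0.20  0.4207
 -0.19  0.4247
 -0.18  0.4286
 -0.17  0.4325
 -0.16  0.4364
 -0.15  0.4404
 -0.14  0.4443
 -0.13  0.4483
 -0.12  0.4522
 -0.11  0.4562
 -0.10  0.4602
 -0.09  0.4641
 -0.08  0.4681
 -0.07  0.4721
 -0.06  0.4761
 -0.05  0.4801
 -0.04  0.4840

0.4443

T = 0.25;  σ√T = 0.0900
d₁ = [ln(276/281) + (0.037 + 0.18²/2)·0.25] / 0.0900 = [-0.0180 + 0.0133] / 0.0900 = -0.0517 → -0.05
d₂ = d₁ − σ√T = -0.0517 − 0.0900 = -0.1417 → -0.14
Risk-neutral Pr[S_T > K] = N(d₂) = N(-0.14) = 0.4443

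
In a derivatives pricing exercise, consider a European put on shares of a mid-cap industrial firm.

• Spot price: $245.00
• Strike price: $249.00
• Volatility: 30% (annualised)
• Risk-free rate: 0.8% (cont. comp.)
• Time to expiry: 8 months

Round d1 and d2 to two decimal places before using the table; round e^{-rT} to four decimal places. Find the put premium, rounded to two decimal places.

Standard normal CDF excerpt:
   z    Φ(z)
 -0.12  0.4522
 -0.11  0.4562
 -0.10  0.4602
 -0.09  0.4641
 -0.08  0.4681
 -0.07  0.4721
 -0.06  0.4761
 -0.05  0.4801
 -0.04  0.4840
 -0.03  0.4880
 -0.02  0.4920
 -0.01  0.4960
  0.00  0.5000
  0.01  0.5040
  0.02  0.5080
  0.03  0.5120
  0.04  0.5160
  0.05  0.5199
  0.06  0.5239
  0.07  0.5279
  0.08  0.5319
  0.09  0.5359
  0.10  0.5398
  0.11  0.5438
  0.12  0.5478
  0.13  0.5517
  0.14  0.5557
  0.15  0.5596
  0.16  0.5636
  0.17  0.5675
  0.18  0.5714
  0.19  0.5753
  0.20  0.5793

$25.87

σ√T = 0.3·√0.6667 = 0.2449
ln(S/K) + (r + σ²/2)T = ln(245/249) + (0.008 + 0.3²/2)·0.6667 = -0.0162 + 0.0353 = 0.0191
d₁ = 0.0191 / 0.2449 = 0.0781 ≈ 0.08
d₂ = d₁ − σ√T = 0.0781 − 0.2449 = -0.1668 ≈ -0.17
exp(−rT) = exp(−0.008·0.6667) = 0.9947
N(−d₂) = N(0.17) = 0.5675;  N(−d₁) = N(-0.08) = 0.4681
P = 249·0.9947·0.5675 − 245·0.4681 = 140.5586 − 114.6845 = 25.8741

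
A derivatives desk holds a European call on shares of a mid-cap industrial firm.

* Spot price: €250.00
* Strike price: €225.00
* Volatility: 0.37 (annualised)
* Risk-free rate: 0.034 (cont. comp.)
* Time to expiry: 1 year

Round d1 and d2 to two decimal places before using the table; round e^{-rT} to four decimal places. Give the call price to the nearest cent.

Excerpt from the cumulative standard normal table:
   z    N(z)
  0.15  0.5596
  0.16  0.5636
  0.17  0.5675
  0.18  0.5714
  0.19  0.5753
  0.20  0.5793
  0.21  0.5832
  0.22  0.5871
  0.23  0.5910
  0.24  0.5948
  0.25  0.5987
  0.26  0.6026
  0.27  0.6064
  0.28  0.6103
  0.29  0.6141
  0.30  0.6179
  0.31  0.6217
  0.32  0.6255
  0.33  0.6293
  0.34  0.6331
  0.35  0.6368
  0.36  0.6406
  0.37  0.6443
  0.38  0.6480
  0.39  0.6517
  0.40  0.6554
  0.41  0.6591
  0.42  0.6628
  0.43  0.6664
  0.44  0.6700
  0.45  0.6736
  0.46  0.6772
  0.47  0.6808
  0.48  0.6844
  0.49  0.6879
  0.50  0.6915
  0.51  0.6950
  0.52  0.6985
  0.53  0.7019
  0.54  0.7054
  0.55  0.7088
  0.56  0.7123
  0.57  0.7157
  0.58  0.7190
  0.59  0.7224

σ√T = 0.37·√1 = 0.3700
d₁ = [ln(250/225) + (0.034 + 0.37²/2)·1] / 0.3700 = [0.1054 + 0.1024] / 0.3700 = 0.5617 ⇒ 0.56
d₂ = d₁ − σ√T = 0.5617 − 0.3700 = 0.1917 ⇒ 0.19
e^(−rT) = e^(−0.034·1) = 0.9666
N(d₁) = N(0.56) = 0.7123;  N(d₂) = N(0.19) = 0.5753
C = 250·0.7123 − 225·0.9666·0.5753 = 178.0750 − 125.1191 = 52.9559

€52.96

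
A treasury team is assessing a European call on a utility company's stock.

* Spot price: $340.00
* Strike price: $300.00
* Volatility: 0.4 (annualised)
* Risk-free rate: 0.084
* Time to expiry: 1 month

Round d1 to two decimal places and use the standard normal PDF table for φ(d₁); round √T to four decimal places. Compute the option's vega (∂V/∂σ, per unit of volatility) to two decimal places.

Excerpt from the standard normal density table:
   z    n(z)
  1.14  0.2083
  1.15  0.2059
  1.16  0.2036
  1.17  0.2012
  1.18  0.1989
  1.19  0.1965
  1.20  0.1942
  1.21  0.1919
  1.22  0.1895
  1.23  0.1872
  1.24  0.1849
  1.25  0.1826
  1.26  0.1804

T = 0.08333;  σ√T = 0.1155
d₁ = [ln(340/300) + (0.084 + 0.4²/2)·0.08333] / 0.1155 = [0.1252 + 0.0137] / 0.1155 = 1.2023 which rounds to 1.20
√T = √0.08333 = 0.2887
φ(d₁) = φ(1.20) = 0.1942
vega = S·φ(d₁)·√T = 340·0.1942·0.2887 = 19.0623
(The put has the same vega.)

19.06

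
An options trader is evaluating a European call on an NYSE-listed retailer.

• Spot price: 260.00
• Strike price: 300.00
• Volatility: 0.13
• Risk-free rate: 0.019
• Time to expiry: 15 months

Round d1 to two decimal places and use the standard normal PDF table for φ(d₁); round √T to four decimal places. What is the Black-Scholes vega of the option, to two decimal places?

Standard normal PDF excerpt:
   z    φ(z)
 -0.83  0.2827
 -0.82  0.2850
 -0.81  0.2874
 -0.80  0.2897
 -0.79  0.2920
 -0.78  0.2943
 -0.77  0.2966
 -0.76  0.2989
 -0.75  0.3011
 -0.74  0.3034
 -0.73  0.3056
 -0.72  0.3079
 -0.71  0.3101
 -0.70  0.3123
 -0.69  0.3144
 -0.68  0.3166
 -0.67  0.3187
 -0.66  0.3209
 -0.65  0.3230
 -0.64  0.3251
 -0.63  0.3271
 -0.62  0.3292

σ√T = 0.13 × 1.1180 = 0.1453
ln(S/K) + (r + σ²/2)T = ln(260/300) + (0.019 + 0.13²/2)·1.25 = -0.1431 + 0.0343 = -0.1088
d₁ = -0.1088 / 0.1453 = -0.7485 which rounds to -0.75
√T = √1.25 = 1.1180
φ(d₁) = φ(-0.75) = 0.3011
vega = S·φ(d₁)·√T = 260·0.3011·1.1180 = 87.5237

87.52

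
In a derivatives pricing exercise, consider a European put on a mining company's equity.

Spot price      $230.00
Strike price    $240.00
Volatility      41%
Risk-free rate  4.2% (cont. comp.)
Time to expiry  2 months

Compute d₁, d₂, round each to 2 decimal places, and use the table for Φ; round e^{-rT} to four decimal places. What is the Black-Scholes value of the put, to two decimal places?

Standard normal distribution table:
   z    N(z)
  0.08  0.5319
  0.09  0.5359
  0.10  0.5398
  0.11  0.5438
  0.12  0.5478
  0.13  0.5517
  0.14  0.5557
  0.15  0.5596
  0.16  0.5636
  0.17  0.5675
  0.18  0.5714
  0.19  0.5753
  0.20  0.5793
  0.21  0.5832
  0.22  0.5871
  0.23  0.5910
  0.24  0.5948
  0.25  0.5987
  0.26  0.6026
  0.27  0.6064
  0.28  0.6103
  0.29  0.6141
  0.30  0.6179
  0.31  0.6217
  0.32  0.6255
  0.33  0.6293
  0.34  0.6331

$20.37

σ√T = 0.41 × 0.4082 = 0.1674
d₁ = [ln(230/240) + (0.042 + 0.41²/2)·0.1667] / 0.1674 = [-0.0426 + 0.0210] / 0.1674 = -0.1288 → -0.13
d₂ = d₁ − σ√T = -0.1288 − 0.1674 = -0.2961 → -0.30
e^(−rT) = e^(−0.042·0.1667) = 0.9930
N(−d₂) = N(0.30) = 0.6179;  N(−d₁) = N(0.13) = 0.5517
P = 240·0.9930·0.6179 − 230·0.5517 = 147.2579 − 126.8910 = 20.3669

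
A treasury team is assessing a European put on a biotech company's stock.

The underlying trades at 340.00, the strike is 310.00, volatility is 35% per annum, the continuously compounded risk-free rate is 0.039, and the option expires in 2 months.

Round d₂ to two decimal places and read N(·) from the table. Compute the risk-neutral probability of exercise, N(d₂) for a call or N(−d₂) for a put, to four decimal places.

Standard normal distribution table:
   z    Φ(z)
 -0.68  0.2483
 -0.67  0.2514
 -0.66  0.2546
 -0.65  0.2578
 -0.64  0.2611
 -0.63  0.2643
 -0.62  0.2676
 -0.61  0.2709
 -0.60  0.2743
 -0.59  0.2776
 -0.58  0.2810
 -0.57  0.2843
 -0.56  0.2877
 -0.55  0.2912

σ√T = 0.35 × 0.4082 = 0.1429
ln(S/K) + (r + σ²/2)T = ln(340/310) + (0.039 + 0.35²/2)·0.1667 = 0.0924 + 0.0167 = 0.1091
d₁ = 0.1091 / 0.1429 = 0.7634 ≈ 0.76
d₂ = d₁ − σ√T = 0.7634 − 0.1429 = 0.6205 ≈ 0.62
Pr(exercise) under Q = N(−d₂) = N(-0.62) = 0.2676

0.2676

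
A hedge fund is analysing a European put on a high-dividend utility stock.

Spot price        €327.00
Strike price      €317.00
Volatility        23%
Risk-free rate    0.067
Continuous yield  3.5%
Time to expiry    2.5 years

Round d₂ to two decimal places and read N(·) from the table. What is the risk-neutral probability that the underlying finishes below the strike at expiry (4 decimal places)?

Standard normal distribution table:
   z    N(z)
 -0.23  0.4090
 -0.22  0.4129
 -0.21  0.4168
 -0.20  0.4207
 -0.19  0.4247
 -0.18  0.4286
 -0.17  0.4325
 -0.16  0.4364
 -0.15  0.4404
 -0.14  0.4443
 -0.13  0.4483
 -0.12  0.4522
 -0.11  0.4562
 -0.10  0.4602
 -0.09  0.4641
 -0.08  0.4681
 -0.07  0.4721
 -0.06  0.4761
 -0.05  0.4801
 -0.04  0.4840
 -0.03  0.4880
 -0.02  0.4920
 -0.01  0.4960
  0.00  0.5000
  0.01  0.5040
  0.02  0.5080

T = 2.5;  σ√T = 0.3637
d₁ = [ln(327/317) + (0.067 − 0.035 + 0.23²/2)·2.5] / 0.3637 = [0.0311 + 0.1461] / 0.3637 = 0.4872 which rounds to 0.49
d₂ = d₁ − σ√T = 0.4872 − 0.3637 = 0.1236 which rounds to 0.12
Pr(exercise) under Q = N(−d₂) = N(-0.12) = 0.4522

0.4522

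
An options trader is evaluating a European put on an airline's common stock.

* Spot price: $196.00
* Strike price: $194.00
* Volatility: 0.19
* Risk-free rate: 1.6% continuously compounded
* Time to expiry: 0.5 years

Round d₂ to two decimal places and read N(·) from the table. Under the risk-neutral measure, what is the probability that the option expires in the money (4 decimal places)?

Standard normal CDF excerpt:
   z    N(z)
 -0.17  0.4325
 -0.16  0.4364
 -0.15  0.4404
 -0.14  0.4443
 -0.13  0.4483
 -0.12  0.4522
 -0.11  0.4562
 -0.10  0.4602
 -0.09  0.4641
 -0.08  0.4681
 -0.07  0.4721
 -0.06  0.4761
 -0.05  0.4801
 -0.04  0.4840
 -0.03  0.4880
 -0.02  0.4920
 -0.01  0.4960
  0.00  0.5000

T = 0.5;  σ√T = 0.1344
d₁ = [ln(196/194) + (0.016 + 0.19²/2)·0.5] / 0.1344 = [0.0103 + 0.0170] / 0.1344 = 0.2031 ≈ 0.20
d₂ = d₁ − σ√T = 0.2031 − 0.1344 = 0.0687 ≈ 0.07
Pr(exercise) under Q = N(−d₂) = N(-0.07) = 0.4721

0.4721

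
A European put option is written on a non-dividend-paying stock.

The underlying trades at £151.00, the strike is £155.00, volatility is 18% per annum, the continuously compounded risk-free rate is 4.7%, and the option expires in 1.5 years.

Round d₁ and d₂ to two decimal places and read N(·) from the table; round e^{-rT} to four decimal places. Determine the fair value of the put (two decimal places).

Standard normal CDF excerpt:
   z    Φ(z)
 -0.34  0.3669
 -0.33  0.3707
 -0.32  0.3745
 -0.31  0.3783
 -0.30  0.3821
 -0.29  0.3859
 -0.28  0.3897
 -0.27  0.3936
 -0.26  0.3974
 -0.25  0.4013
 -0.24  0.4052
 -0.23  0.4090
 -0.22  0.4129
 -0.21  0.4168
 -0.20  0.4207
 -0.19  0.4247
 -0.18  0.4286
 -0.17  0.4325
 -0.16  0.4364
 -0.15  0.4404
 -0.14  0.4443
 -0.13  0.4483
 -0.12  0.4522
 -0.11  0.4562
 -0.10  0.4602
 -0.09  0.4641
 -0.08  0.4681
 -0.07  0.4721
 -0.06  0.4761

σ√T = 0.18 × 1.2247 = 0.2205
d₁ = [ln(151/155) + (0.047 + 0.18²/2)·1.5] / 0.2205 = [-0.0261 + 0.0948] / 0.2205 = 0.3114 ⇒ 0.31
d₂ = d₁ − σ√T = 0.3114 − 0.2205 = 0.0910 ⇒ 0.09
exp(−rT) = exp(−0.047·1.5) = 0.9319
P = 155·0.9319·N(-0.09) − 151·N(-0.31) = 155·0.9319·0.4641 − 151·0.3783 = 67.0367 − 57.1233 = 9.9134

£9.91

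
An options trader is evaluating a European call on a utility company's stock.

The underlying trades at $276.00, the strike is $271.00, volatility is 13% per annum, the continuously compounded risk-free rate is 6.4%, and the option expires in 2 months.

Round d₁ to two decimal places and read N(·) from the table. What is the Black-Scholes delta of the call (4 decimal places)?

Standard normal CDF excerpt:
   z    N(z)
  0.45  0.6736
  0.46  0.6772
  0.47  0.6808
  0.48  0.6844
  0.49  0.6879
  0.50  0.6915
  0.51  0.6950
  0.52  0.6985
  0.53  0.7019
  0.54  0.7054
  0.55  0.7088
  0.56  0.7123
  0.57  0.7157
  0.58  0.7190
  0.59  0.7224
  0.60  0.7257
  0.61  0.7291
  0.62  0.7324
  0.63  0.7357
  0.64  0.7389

σ√T = 0.13 × 0.4082 = 0.0531
d₁ = [ln(276/271) + (0.064 + 0.13²/2)·0.1667] / 0.0531 = [0.0183 + 0.0121] / 0.0531 = 0.5720 which rounds to 0.57
N(d₁) = N(0.57) = 0.7157
Δ_call = N(d₁) = 0.7157

0.7157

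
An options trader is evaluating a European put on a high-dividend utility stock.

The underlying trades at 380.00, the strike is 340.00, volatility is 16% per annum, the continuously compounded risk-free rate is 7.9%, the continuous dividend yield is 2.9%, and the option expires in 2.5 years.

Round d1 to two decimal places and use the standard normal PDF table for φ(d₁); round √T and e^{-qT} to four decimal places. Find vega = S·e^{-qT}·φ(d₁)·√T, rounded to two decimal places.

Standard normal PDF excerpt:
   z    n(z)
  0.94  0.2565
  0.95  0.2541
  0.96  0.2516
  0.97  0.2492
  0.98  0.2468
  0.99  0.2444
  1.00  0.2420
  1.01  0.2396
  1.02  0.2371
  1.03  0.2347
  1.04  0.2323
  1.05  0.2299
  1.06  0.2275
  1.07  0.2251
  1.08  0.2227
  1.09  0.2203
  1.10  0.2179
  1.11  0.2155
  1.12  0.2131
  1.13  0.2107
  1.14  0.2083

127.13

σ√T = 0.16·√2.5 = 0.2530
d₁ = [ln(380/340) + (0.079 − 0.029 + 0.16²/2)·2.5] / 0.2530 = [0.1112 + 0.1570] / 0.2530 = 1.0603 → 1.06
√T = √2.5 = 1.5811
φ(d₁) = φ(1.06) = 0.2275
exp(−qT) = exp(−0.029·2.5) = 0.9301
vega = S·exp(−qT)·φ(d₁)·√T = 380·0.9301·0.2275·1.5811 = 127.1317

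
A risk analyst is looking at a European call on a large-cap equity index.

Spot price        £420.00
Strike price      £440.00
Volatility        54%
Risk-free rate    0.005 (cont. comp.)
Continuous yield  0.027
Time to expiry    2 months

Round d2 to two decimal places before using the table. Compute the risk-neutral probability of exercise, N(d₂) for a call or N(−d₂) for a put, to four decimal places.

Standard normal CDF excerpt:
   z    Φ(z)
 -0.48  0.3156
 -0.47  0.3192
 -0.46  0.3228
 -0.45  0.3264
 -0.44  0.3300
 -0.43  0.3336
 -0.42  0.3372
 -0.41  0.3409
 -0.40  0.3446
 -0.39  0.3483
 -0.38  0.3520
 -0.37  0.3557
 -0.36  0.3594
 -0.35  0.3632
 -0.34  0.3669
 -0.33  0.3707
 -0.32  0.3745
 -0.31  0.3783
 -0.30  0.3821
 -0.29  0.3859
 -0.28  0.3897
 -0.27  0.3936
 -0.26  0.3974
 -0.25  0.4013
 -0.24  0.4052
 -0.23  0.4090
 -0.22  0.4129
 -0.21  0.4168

0.3669

σ√T = 0.54·√0.1667 = 0.2205
d₁ = [ln(420/440) + (0.005 − 0.027 + 0.54²/2)·0.1667] / 0.2205 = [-0.0465 + 0.0206] / 0.2205 = -0.1174 → -0.12
d₂ = d₁ − σ√T = -0.1174 − 0.2205 = -0.3379 → -0.34
Pr(exercise) under Q = N(d₂) = 0.3669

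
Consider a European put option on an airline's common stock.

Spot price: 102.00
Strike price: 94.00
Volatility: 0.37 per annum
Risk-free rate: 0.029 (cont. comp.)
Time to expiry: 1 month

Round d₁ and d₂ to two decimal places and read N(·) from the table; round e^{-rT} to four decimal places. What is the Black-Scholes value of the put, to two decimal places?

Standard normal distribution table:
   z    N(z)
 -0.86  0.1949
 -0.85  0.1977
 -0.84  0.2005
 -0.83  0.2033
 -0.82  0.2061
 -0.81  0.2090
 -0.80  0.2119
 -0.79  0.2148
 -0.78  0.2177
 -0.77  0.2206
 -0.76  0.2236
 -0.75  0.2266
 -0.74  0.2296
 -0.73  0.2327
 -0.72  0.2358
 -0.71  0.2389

1.37

σ√T = 0.37·√0.08333 = 0.1068
d₁ = [ln(102/94) + (0.029 + 0.37²/2)·0.08333] / 0.1068 = [0.0817 + 0.0081] / 0.1068 = 0.8407 which rounds to 0.84
d₂ = d₁ − σ√T = 0.8407 − 0.1068 = 0.7339 which rounds to 0.73
exp(−rT) = exp(−0.029·0.08333) = 0.9976
P = 94·0.9976·N(-0.73) − 102·N(-0.84) = 94·0.9976·0.2327 − 102·0.2005 = 21.8213 − 20.4510 = 1.3703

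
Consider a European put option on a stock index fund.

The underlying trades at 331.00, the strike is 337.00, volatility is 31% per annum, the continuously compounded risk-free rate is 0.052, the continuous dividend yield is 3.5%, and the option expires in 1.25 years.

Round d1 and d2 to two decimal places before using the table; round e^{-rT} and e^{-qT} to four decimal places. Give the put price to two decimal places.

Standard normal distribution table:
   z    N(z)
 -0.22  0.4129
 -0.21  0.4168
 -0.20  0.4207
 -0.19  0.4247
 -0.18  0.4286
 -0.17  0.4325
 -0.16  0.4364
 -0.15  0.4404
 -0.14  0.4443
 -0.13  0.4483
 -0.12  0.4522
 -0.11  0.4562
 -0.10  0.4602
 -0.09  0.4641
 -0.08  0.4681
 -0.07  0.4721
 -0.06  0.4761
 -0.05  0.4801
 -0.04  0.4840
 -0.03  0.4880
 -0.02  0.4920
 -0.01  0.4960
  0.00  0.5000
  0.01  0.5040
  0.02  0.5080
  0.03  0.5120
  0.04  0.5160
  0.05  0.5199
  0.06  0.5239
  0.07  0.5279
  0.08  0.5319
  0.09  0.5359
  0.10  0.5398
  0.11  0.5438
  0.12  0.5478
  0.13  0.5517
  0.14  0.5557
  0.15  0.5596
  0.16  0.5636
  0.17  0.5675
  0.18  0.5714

T = 1.25;  σ√T = 0.3466
d₁ = [ln(331/337) + (0.052 − 0.035 + 0.31²/2)·1.25] / 0.3466 = [-0.0180 + 0.0813] / 0.3466 = 0.1828 ≈ 0.18
d₂ = d₁ − σ√T = 0.1828 − 0.3466 = -0.1638 ≈ -0.16
exp(−qT) = exp(−0.035·1.25) = 0.9572;  exp(−rT) = exp(−0.052·1.25) = 0.9371
N(−d₂) = N(0.16) = 0.5636;  N(−d₁) = N(-0.18) = 0.4286
P = 337·0.9371·0.5636 − 331·0.9572·0.4286 = 177.9864 − 135.7947 = 42.1917

42.19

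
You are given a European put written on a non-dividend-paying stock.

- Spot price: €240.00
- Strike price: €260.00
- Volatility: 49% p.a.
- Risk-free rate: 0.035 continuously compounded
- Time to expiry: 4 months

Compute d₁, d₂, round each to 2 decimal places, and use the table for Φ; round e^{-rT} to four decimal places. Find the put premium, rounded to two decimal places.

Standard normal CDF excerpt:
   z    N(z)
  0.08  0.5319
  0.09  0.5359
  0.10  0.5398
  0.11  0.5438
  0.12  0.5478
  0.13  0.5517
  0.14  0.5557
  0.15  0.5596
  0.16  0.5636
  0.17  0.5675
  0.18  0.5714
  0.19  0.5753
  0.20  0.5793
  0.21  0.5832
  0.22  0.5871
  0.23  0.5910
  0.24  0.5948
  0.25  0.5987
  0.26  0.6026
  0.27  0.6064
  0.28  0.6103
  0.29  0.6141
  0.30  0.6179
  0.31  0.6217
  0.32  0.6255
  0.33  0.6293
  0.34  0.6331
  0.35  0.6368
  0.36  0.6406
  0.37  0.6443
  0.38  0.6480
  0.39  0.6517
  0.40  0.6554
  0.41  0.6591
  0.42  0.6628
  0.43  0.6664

€36.97

σ√T = 0.49·√0.3333 = 0.2829
d₁ = [ln(240/260) + (0.035 + ½·0.49²)·0.3333] / (σ√T) = (-0.0800 + 0.0517) / 0.2829 = -0.1002 ≈ -0.10
d₂ = -0.1002 − 0.2829 = -0.3831 ≈ -0.38
e^(−rT) = e^(−0.035·0.3333) = 0.9884
N(−d₂) = N(0.38) = 0.6480;  N(−d₁) = N(0.10) = 0.5398
P = 260·0.9884·0.6480 − 240·0.5398 = 166.5256 − 129.5520 = 36.9736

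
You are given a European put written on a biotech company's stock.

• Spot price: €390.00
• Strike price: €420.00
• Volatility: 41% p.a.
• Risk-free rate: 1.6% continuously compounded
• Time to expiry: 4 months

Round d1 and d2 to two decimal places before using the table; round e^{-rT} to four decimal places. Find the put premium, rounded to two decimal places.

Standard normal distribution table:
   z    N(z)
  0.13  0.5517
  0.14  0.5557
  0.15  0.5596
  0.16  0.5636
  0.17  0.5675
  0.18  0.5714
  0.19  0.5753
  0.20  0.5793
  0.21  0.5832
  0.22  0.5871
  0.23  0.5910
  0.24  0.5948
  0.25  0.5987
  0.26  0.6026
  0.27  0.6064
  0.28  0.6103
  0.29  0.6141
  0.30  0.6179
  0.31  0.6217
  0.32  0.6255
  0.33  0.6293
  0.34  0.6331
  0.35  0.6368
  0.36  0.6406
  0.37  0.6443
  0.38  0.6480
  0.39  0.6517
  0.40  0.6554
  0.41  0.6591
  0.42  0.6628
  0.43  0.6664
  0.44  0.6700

T = 0.3333;  σ√T = 0.2367
d₁ = [ln(390/420) + (0.016 + ½·0.41²)·0.3333] / (σ√T) = (-0.0741 + 0.0333) / 0.2367 = -0.1722 which rounds to -0.17
d₂ = -0.1722 − 0.2367 = -0.4089 which rounds to -0.41
exp(−rT) = exp(−0.016·0.3333) = 0.9947
N(−d₂) = N(0.41) = 0.6591;  N(−d₁) = N(0.17) = 0.5675
P = 420·0.9947·0.6591 − 390·0.5675 = 275.3548 − 221.3250 = 54.0298

€54.03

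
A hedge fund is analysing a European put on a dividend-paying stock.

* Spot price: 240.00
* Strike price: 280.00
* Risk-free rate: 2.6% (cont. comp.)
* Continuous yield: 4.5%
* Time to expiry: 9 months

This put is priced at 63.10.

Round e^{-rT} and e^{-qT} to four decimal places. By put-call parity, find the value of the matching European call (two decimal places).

20.54

e^(−qT) = e^(−0.045·0.75) = 0.9668;  e^(−rT) = e^(−0.026·0.75) = 0.9807
Put-call parity: C − P = S·e^(−qT) − K·e^(−rT) = 240·0.9668 − 280·0.9807 = 232.0320 − 274.5960 = -42.5640
C = P + (C − P) = 63.10 + (-42.5640) = 20.5360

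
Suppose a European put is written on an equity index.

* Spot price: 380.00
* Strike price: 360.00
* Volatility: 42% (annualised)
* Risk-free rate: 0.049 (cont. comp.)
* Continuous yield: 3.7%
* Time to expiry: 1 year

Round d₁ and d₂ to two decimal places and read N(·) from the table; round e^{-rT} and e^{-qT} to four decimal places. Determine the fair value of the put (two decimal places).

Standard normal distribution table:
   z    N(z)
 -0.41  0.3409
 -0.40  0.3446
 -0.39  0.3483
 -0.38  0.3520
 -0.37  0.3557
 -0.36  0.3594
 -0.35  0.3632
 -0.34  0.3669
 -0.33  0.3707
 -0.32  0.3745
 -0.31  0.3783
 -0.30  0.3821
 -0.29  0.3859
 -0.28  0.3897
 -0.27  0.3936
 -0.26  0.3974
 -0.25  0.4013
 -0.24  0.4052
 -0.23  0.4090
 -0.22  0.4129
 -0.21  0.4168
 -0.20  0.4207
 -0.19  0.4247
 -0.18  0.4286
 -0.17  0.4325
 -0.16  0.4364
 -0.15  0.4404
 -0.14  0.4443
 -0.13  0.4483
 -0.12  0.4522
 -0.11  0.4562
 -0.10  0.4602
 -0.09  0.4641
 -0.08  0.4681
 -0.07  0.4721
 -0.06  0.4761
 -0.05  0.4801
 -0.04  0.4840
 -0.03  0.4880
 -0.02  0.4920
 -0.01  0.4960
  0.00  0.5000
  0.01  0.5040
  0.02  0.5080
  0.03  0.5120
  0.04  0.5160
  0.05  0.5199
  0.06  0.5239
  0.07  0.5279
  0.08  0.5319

σ√T = 0.42·√1 = 0.4200
d₁ = [ln(380/360) + (0.049 − 0.037 + ½·0.42²)·1] / (σ√T) = (0.0541 + 0.1002) / 0.4200 = 0.3673 which rounds to 0.37
d₂ = 0.3673 − 0.4200 = -0.0527 which rounds to -0.05
e^(−qT) = e^(−0.037·1) = 0.9637;  e^(−rT) = e^(−0.049·1) = 0.9522
P = 360·0.9522·N(0.05) − 380·0.9637·N(-0.37) = 360·0.9522·0.5199 − 380·0.9637·0.3557 = 178.2176 − 130.2595 = 47.9581

47.96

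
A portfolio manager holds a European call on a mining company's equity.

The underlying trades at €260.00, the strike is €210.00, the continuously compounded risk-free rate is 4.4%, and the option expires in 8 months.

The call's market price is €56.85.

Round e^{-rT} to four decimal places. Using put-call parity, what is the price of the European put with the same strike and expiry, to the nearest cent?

€0.78

exp(−rT) = exp(−0.044·0.6667) = 0.9711
Put-call parity: C − P = S − K·e^(−rT) = 260 − 210·0.9711 = 260 − 203.9310 = 56.0690
P = C − (C − P) = 56.85 − (56.0690) = 0.7810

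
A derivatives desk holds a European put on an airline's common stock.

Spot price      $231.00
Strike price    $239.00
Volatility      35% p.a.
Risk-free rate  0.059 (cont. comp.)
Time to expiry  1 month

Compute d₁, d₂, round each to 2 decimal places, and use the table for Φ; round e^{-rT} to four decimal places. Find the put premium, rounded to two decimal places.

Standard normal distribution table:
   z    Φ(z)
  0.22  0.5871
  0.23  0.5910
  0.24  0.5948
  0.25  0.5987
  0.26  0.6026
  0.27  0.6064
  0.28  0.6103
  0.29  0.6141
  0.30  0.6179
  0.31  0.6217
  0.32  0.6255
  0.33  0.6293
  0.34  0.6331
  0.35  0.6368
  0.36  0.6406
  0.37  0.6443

$13.17

T = 0.08333;  σ√T = 0.1010
ln(S/K) + (r + σ²/2)T = ln(231/239) + (0.059 + 0.35²/2)·0.08333 = -0.0340 + 0.0100 = -0.0240
d₁ = -0.0240 / 0.1010 = -0.2378 which rounds to -0.24
d₂ = d₁ − σ√T = -0.2378 − 0.1010 = -0.3388 which rounds to -0.34
exp(−rT) = exp(−0.059·0.08333) = 0.9951
P = 239·0.9951·N(0.34) − 231·N(0.24) = 239·0.9951·0.6331 − 231·0.5948 = 150.5695 − 137.3988 = 13.1707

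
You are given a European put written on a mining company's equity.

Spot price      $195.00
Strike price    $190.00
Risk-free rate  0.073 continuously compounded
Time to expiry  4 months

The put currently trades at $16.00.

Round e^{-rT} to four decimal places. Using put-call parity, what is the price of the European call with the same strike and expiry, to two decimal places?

$25.56

exp(−rT) = exp(−0.073·0.3333) = 0.9760
Put-call parity: C − P = S − K·e^(−rT) = 195 − 190·0.9760 = 195 − 185.4400 = 9.5600
C = P + (C − P) = 16.00 + (9.5600) = 25.5600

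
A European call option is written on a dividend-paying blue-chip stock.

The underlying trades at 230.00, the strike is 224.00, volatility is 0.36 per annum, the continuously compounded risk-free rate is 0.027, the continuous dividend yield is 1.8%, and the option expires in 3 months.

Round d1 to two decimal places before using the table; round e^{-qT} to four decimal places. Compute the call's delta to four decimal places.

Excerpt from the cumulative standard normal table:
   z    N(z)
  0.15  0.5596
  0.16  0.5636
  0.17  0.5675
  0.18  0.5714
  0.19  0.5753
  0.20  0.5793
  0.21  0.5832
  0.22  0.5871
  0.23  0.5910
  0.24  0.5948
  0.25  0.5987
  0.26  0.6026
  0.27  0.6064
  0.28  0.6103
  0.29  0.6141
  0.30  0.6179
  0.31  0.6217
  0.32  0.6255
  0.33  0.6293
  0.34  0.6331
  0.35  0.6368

0.5960

σ√T = 0.36 × 0.5000 = 0.1800
ln(S/K) + (r − q + σ²/2)T = ln(230/224) + (0.027 − 0.018 + 0.36²/2)·0.25 = 0.0264 + 0.0185 = 0.0449
d₁ = 0.0449 / 0.1800 = 0.2494 ≈ 0.25
N(d₁) = N(0.25) = 0.5987
Δ_call = e^(−qT)·N(d₁) = 0.9955·0.5987 = 0.5960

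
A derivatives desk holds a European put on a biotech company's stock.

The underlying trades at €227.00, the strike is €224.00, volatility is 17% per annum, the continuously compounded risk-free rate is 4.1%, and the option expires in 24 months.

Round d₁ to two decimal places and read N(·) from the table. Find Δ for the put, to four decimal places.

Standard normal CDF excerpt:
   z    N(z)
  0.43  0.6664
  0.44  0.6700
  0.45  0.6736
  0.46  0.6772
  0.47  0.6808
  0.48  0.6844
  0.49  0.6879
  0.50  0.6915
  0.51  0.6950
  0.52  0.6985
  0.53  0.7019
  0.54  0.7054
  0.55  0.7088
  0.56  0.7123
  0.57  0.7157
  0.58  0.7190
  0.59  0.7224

σ√T = 0.17·√2 = 0.2404
d₁ = [ln(227/224) + (0.041 + ½·0.17²)·2] / (σ√T) = (0.0133 + 0.1109) / 0.2404 = 0.5166 ≈ 0.52
N(d₁) = N(0.52) = 0.6985
Δ_put = N(d₁) − 1 = 0.6985 − 1 = -0.3015

-0.3015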